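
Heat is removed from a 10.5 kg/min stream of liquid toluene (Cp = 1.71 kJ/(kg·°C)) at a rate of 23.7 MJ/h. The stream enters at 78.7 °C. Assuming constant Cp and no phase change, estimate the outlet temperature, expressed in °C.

T_out = 56.7 °C

Q = 23.7 MJ/h = 395 kJ/min
ΔT = Q/(ṁ·Cp) = 395/(10.5×1.71) = 21.999 K
T_out = 78.7 − 21.999 = 56.701 °C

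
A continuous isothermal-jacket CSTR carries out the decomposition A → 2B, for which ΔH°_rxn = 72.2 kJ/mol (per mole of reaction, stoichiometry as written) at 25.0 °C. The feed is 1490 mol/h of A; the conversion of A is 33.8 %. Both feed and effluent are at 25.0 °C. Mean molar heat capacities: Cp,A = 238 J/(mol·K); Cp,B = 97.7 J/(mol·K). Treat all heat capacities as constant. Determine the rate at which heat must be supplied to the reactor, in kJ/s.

Q_in = 10.1 kJ/s

Extent of reaction ξ = 0.338 × 1490 = 503.62 mol/h
Reaction term: ξ·ΔH°_rxn = 503.62 × 72.2 = 36361 kJ/h
Q = ΔH = 36361 kJ/h = 10.1 kW
Heat supplied = 10.1 kJ/s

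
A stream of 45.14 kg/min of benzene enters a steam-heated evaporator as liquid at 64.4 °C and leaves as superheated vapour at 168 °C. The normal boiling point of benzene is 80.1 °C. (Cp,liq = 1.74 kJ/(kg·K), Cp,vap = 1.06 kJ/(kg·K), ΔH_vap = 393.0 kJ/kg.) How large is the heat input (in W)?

liquid 64.4→80.1 °C: 27.318 kJ/kg
vaporisation at 80.1 °C: 393 kJ/kg
vapour 80.1→168 °C: 93.174 kJ/kg
Δh = 27.318 + 393 + 93.174 = 513.49 kJ/kg
Q = ṁ·Δh = 45.14 kg/min × 513.49 kJ/kg = 23179 kJ/min
|Q| = 386.32 kW = 386320 W

Q = 386000 W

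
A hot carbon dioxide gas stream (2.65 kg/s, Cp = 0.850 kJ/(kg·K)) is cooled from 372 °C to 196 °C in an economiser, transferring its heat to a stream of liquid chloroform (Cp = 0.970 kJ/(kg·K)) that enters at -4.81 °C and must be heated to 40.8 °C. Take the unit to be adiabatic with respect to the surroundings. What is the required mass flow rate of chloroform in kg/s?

Heat released by hot stream: Q = 2.65 × 0.850 × (372 − 196) = 396.44 kJ/s
Energy balance on cold side (adiabatic exchanger): Q = ṁ_c·Cp_c·(T_c,out − T_c,in)
ṁ_c = 396.44 / [0.970 × (40.8 − -4.81)] = 8.9608 kg/s

ṁ_c = 8.96 kg/s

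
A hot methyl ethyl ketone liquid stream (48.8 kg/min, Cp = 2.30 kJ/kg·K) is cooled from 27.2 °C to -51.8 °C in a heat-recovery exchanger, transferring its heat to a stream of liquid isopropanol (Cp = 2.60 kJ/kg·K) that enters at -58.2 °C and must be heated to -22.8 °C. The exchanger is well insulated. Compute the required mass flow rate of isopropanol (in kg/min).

Heat released by hot stream: Q = 48.8 × 2.30 × (27.2 − -51.8) = 8867 kJ/min
Energy balance on cold side (adiabatic exchanger): Q = ṁ_c·Cp_c·(T_c,out − T_c,in)
ṁ_c = 8867 / [2.60 × (-22.8 − -58.2)] = 96.338 kg/min

ṁ_c = 96.3 kg/min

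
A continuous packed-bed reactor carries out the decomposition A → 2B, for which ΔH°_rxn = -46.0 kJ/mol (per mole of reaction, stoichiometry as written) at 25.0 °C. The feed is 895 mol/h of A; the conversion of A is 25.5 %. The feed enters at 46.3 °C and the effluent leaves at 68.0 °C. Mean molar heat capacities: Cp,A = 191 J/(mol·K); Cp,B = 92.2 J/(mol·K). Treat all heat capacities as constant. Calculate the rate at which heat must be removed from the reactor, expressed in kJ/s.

Q_out = 1.90 kJ/s

Extent of reaction ξ = 0.255 × 895 = 228.22 mol/h
Reaction term: ξ·ΔH°_rxn = 228.22 × -46.0 = -10498 kJ/h
Sensible, feed 46.3→25 °C: -3641.1 kJ/h
Outlet flows (mol/h): A 666.77, B 456.45
Sensible, products 25→68.0 °C: 7285.9 kJ/h
Q = ΔH = -6853.6 kJ/h = -1.9038 kW
Heat removed = 1.9038 kJ/s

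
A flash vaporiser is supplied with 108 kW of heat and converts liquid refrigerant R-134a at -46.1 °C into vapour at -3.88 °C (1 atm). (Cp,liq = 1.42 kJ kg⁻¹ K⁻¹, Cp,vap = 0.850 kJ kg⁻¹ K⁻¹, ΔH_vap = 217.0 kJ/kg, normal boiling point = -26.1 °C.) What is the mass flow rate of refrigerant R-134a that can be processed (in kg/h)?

Δh = 1.42×(-26.1−-46.1) + 217.0 + 0.850×(-3.88−-26.1) = 264.29 kJ/kg
Q = 108 kW = 108 kJ/s = 388800 kJ/h
ṁ = Q/Δh = 388800 / 264.29 = 1471.1 kg/h

ṁ = 1470 kg/h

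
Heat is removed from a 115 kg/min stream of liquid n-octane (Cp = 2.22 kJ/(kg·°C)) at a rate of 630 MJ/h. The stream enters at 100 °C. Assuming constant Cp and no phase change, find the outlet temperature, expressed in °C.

Q = 630 MJ/h = 10500 kJ/min
ΔT = Q/(ṁ·Cp) = 10500/(115×2.22) = 41.128 K
T_out = 100 − 41.128 = 58.872 °C

T_out = 58.9 °C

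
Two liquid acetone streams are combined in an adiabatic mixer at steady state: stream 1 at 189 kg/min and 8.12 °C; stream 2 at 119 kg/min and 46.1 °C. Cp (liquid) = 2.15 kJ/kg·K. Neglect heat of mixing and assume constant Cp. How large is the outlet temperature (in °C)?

T_out = 22.8 °C

Adiabatic, steady state ⇒ Σ ṁᵢCp,ᵢ(T_out − Tᵢ) = 0
Σ ṁᵢCp,ᵢTᵢ = 189×2.15×8.12 + 119×2.15×46.1 = 15094
Σ ṁᵢCp,ᵢ = 189×2.15 + 119×2.15 = 662.2
T_out = 15094 / 662.2 = 22.794 °C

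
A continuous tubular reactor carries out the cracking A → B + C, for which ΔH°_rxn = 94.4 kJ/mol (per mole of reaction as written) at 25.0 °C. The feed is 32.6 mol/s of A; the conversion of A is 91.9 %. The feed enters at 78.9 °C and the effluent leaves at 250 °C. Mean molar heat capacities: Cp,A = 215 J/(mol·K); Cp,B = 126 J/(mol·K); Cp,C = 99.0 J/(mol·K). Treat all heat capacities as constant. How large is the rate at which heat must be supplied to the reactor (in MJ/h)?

Q_in = 14700 MJ/h

Extent of reaction ξ = 0.919 × 32.6 = 29.959 mol/s
Reaction term: ξ·ΔH°_rxn = 29.959 × 94.4 = 2828.2 kJ/s
Sensible, feed 78.9→25 °C: -377.79 kJ/s
Outlet flows (mol/s): A 2.6406, B 29.959, C 29.959
Sensible, products 25→250 °C: 1644.4 kJ/s
Q = ΔH = 4094.8 kJ/s = 4094.8 kW
Heat supplied = 14741 MJ/h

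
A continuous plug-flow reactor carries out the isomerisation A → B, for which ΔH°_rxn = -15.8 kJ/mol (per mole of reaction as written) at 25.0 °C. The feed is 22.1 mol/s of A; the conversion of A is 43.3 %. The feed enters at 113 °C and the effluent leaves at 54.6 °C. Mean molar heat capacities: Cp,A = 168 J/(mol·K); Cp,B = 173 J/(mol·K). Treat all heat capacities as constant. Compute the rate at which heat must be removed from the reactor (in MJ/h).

Q_out = 1320 MJ/h

Extent of reaction ξ = 0.433 × 22.1 = 9.5693 mol/s
Reaction term: ξ·ΔH°_rxn = 9.5693 × -15.8 = -151.19 kJ/s
Sensible, feed 113→25 °C: -326.73 kJ/s
Outlet flows (mol/s): A 12.531, B 9.5693
Sensible, products 25→54.6 °C: 111.32 kJ/s
Q = ΔH = -366.61 kJ/s = -366.61 kW
Heat removed = 1319.8 MJ/h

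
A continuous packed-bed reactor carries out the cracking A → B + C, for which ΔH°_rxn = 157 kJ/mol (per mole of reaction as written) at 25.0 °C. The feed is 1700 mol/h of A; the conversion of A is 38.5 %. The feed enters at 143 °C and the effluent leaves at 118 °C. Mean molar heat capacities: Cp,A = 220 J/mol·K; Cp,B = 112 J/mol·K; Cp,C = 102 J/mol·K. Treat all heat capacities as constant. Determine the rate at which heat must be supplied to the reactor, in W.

Q_in = 25800 W

Extent of reaction ξ = 0.385 × 1700 = 654.5 mol/h
Reaction term: ξ·ΔH°_rxn = 654.5 × 157 = 102760 kJ/h
Sensible, feed 143→25 °C: -44132 kJ/h
Outlet flows (mol/h): A 1045.5, B 654.5, C 654.5
Sensible, products 25→118 °C: 34417 kJ/h
Q = ΔH = 93041 kJ/h = 25.845 kW
Heat supplied = 25845 W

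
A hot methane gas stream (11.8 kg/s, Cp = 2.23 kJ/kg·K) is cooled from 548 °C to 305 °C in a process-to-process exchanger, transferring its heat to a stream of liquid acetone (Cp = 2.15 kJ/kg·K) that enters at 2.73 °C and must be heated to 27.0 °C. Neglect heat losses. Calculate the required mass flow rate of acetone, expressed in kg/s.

ṁ_c = 123 kg/s

Heat released by hot stream: Q = 11.8 × 2.23 × (548 − 305) = 6394.3 kJ/s
Energy balance on cold side (adiabatic exchanger): Q = ṁ_c·Cp_c·(T_c,out − T_c,in)
ṁ_c = 6394.3 / [2.15 × (27.0 − 2.73)] = 122.54 kg/s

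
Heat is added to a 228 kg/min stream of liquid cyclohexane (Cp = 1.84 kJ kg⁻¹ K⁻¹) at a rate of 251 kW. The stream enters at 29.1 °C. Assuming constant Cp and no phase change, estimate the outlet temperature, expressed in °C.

T_out = 65.0 °C

Q = 251 kW = 15060 kJ/min
ΔT = Q/(ṁ·Cp) = 15060/(228×1.84) = 35.898 K
T_out = 29.1 + 35.898 = 64.998 °C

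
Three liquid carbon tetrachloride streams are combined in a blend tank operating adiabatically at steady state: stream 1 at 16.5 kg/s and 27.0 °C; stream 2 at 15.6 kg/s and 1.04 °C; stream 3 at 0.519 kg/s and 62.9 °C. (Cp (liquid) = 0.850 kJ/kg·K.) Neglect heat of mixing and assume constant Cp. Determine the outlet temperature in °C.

No heat crosses the boundary, so H_out = H_in.
T_out = Σ ṁᵢCp,ᵢTᵢ / Σ ṁᵢCp,ᵢ
      = 420.21 / 27.726 = 15.156 °C

T_out = 15.2 °C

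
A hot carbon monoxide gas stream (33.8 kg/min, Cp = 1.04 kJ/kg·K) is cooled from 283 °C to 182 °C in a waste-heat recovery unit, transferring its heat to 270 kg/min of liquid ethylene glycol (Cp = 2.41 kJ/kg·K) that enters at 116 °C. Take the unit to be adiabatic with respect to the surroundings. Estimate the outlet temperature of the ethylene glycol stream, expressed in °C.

Heat released by hot stream: Q = 33.8 × 1.04 × (283 − 182) = 3550.4 kJ/min
Energy balance on cold side (adiabatic exchanger): Q = ṁ_c·Cp_c·(T_c,out − T_c,in)
T_c,out = 116 + 3550.4/(270 × 2.41) = 121.46 °C

T_c,out = 121 °C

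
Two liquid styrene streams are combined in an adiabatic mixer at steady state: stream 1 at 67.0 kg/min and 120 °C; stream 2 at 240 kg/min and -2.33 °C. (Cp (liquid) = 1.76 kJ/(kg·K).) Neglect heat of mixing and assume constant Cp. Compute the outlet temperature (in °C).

Energy balance with Q = 0: Σ ṁᵢCp,ᵢ(T_out − Tᵢ) = 0
Σ ṁᵢCp,ᵢTᵢ = 67.0×1.76×120 + 240×1.76×-2.33 = 13166
Σ ṁᵢCp,ᵢ = 67.0×1.76 + 240×1.76 = 540.32
T_out = 13166 / 540.32 = 24.367 °C

T_out = 24.4 °C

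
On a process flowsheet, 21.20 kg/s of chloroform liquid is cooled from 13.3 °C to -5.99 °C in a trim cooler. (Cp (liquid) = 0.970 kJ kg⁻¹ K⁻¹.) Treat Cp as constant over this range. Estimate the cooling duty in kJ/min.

Q = ṁ·Cp·ΔT = 21.20 × 0.970 × (-5.99 − 13.3) = -396.68 kJ/s
Cooling duty = 23801 kJ/min

Q_c = 23800 kJ/min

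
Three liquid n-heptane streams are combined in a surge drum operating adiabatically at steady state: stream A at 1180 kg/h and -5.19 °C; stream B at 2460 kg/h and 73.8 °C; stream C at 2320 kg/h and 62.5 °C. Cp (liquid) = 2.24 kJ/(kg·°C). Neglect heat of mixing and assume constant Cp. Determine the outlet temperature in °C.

T_out = 53.8 °C

Adiabatic, steady state ⇒ Σ ṁᵢCp,ᵢ(T_out − Tᵢ) = 0
Σ ṁᵢCp,ᵢTᵢ = 1180×2.24×-5.19 + 2460×2.24×73.8 + 2320×2.24×62.5 = 717750
Σ ṁᵢCp,ᵢ = 1180×2.24 + 2460×2.24 + 2320×2.24 = 13350
T_out = 717750 / 13350 = 53.762 °C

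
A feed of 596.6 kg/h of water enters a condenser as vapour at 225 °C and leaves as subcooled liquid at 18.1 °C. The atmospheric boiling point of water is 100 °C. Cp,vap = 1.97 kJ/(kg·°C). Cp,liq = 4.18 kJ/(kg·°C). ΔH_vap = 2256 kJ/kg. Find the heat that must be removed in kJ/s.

vapour 225→100 °C: -246.25 kJ/kg
condensation at 100 °C: -2256 kJ/kg
liquid 100→18.1 °C: -342.34 kJ/kg
Δh = -246.25 + -2256 + -342.34 = -2844.6 kJ/kg
Q = ṁ·Δh = 596.6 kg/h × -2844.6 kJ/kg = -1.6971e+06 kJ/h
|Q| = 471.41 kW

Q_c = 471 kJ/s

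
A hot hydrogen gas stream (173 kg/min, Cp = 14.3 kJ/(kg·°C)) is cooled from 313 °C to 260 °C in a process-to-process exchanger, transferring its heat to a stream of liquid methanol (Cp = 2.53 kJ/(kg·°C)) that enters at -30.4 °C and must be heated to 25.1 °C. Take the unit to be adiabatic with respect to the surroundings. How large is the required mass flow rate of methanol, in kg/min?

Heat released by hot stream: Q = 173 × 14.3 × (313 − 260) = 131120 kJ/min
Energy balance on cold side (adiabatic exchanger): Q = ṁ_c·Cp_c·(T_c,out − T_c,in)
ṁ_c = 131120 / [2.53 × (25.1 − -30.4)] = 933.78 kg/min

ṁ_c = 934 kg/min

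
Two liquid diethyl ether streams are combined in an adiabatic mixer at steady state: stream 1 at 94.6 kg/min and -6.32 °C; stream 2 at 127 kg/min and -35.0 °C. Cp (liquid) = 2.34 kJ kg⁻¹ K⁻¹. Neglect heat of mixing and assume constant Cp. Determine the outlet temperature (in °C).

T_out = -22.8 °C

No heat crosses the boundary, so H_out = H_in.
Σ ṁᵢCp,ᵢTᵢ = 94.6×2.34×-6.32 + 127×2.34×-35.0 = -11800
Σ ṁᵢCp,ᵢ = 94.6×2.34 + 127×2.34 = 518.54
T_out = -11800 / 518.54 = -22.757 °C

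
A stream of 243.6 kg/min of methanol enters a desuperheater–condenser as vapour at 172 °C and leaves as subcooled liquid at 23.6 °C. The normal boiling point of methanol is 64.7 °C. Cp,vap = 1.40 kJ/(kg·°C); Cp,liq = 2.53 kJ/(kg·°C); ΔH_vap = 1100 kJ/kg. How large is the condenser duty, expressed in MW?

vapour 172→64.7 °C: -150.22 kJ/kg
condensation at 64.7 °C: -1100 kJ/kg
liquid 64.7→23.6 °C: -103.98 kJ/kg
Δh = -150.22 + -1100 + -103.98 = -1354.2 kJ/kg
Q = ṁ·Δh = 243.6 kg/min × -1354.2 kJ/kg = -329880 kJ/min
|Q| = 5498.1 kW = 5.4981 MW

Q_c = 5.50 MW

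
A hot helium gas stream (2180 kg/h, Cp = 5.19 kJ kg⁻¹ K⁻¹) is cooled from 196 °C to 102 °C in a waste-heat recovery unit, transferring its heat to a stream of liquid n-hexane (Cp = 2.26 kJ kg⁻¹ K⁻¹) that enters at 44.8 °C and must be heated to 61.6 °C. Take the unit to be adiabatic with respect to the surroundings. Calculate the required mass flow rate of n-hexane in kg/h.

Heat released by hot stream: Q = 2180 × 5.19 × (196 − 102) = 1.0635e+06 kJ/h
Energy balance on cold side (adiabatic exchanger): Q = ṁ_c·Cp_c·(T_c,out − T_c,in)
ṁ_c = 1.0635e+06 / [2.26 × (61.6 − 44.8)] = 28011 kg/h

ṁ_c = 28000 kg/h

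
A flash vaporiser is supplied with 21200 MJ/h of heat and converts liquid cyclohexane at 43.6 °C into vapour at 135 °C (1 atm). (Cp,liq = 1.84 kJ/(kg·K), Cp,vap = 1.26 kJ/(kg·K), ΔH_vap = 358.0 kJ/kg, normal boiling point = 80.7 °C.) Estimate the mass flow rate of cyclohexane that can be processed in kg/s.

ṁ = 11.9 kg/s

Δh = 1.84×(80.7−43.6) + 358.0 + 1.26×(135−80.7) = 494.68 kJ/kg
Q = 21200 MJ/h = 5888.9 kJ/s = 5888.9 kJ/s
ṁ = Q/Δh = 5888.9 / 494.68 = 11.904 kg/s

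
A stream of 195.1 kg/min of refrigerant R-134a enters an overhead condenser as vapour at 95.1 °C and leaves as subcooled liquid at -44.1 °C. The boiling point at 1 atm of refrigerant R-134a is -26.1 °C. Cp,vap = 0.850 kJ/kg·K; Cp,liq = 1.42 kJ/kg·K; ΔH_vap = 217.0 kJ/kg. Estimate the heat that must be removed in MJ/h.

Q_c = 4050 MJ/h

vapour 95.1→-26.1 °C: -103.02 kJ/kg
condensation at -26.1 °C: -217 kJ/kg
liquid -26.1→-44.1 °C: -25.56 kJ/kg
Δh = -103.02 + -217 + -25.56 = -345.58 kJ/kg
Q = ṁ·Δh = 195.1 kg/min × -345.58 kJ/kg = -67423 kJ/min
|Q| = 1123.7 kW = 4045.4 MJ/h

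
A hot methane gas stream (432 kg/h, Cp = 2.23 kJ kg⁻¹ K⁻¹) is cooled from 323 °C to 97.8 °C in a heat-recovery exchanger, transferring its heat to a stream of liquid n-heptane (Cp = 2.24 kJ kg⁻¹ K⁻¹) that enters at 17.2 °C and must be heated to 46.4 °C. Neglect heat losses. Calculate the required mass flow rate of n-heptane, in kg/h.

Heat released by hot stream: Q = 432 × 2.23 × (323 − 97.8) = 216950 kJ/h
Energy balance on cold side (adiabatic exchanger): Q = ṁ_c·Cp_c·(T_c,out − T_c,in)
ṁ_c = 216950 / [2.24 × (46.4 − 17.2)] = 3316.9 kg/h

ṁ_c = 3320 kg/h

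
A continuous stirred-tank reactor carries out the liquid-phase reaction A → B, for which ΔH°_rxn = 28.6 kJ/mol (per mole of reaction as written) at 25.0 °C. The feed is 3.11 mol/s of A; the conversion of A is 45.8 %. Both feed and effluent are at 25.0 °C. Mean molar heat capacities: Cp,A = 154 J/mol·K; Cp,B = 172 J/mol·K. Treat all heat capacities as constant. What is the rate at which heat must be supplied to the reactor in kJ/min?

Q_in = 2440 kJ/min

Extent of reaction ξ = 0.458 × 3.11 = 1.4244 mol/s
Reaction term: ξ·ΔH°_rxn = 1.4244 × 28.6 = 40.737 kJ/s
Q = ΔH = 40.737 kJ/s = 40.737 kW
Heat supplied = 2444.2 kJ/min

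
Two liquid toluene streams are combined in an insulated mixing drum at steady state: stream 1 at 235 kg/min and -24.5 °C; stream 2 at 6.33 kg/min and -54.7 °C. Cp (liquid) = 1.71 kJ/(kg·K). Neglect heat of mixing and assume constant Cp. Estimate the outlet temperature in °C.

T_out = -25.3 °C

Adiabatic, steady state ⇒ Σ ṁᵢCp,ᵢ(T_out − Tᵢ) = 0
T_out = Σ ṁᵢCp,ᵢTᵢ / Σ ṁᵢCp,ᵢ
      = -10437 / 412.67 = -25.292 °C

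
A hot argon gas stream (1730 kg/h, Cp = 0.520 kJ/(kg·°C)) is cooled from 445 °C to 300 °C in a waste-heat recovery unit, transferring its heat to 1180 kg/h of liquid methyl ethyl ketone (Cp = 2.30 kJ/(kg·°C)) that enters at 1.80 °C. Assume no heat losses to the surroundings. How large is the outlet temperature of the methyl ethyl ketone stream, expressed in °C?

T_c,out = 49.9 °C

Heat released by hot stream: Q = 1730 × 0.520 × (445 − 300) = 130440 kJ/h
Energy balance on cold side (adiabatic exchanger): Q = ṁ_c·Cp_c·(T_c,out − T_c,in)
T_c,out = 1.80 + 130440/(1180 × 2.30) = 49.863 °C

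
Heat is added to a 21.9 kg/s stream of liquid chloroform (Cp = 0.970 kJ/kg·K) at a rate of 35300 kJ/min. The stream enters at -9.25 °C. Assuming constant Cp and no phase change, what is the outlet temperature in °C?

Q = 35300 kJ/min = 588.33 kJ/s
ΔT = Q/(ṁ·Cp) = 588.33/(21.9×0.970) = 27.695 K
T_out = -9.25 + 27.695 = 18.445 °C

T_out = 18.4 °C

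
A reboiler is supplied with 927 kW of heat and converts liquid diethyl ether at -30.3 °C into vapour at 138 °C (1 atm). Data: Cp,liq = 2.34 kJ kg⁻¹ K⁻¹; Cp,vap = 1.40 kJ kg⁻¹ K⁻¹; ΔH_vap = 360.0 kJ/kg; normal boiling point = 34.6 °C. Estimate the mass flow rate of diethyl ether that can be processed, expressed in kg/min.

ṁ = 84.7 kg/min

Δh = 2.34×(34.6−-30.3) + 360.0 + 1.40×(138−34.6) = 656.63 kJ/kg
Q = 927 kW = 927 kJ/s = 55620 kJ/min
ṁ = Q/Δh = 55620 / 656.63 = 84.706 kg/min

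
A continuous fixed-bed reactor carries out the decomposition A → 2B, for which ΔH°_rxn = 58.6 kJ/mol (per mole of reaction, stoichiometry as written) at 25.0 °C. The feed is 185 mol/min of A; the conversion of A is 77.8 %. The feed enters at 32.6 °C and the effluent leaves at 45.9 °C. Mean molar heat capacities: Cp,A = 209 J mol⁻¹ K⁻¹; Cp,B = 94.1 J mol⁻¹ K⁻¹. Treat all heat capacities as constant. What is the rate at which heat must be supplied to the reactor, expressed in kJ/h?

Q_in = 533000 kJ/h

Extent of reaction ξ = 0.778 × 185 = 143.93 mol/min
Reaction term: ξ·ΔH°_rxn = 143.93 × 58.6 = 8434.3 kJ/min
Sensible, feed 32.6→25 °C: -293.85 kJ/min
Outlet flows (mol/min): A 41.07, B 287.86
Sensible, products 25→45.9 °C: 745.53 kJ/min
Q = ΔH = 8886 kJ/min = 148.1 kW
Heat supplied = 533160 kJ/h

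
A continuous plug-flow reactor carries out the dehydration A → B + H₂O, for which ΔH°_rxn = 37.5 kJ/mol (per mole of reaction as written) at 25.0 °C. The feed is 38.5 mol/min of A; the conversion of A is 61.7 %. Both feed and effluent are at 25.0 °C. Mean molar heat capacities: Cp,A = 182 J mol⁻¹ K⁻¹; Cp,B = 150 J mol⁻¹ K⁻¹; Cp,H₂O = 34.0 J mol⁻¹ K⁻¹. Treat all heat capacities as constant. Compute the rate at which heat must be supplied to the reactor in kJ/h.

Extent of reaction ξ = 0.617 × 38.5 = 23.755 mol/min
Reaction term: ξ·ΔH°_rxn = 23.755 × 37.5 = 890.79 kJ/min
Q = ΔH = 890.79 kJ/min = 14.847 kW
Heat supplied = 53448 kJ/h

Q_in = 53400 kJ/h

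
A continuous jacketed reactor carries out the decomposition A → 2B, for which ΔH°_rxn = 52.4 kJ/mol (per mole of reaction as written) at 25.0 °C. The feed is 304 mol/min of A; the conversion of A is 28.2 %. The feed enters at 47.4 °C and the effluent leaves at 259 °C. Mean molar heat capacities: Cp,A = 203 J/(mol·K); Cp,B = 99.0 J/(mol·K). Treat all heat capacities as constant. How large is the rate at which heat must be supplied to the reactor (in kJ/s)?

Extent of reaction ξ = 0.282 × 304 = 85.728 mol/min
Reaction term: ξ·ΔH°_rxn = 85.728 × 52.4 = 4492.1 kJ/min
Sensible, feed 47.4→25 °C: -1382.3 kJ/min
Outlet flows (mol/min): A 218.27, B 171.46
Sensible, products 25→259 °C: 14340 kJ/min
Q = ΔH = 17450 kJ/min = 290.84 kW
Heat supplied = 290.84 kJ/s

Q_in = 291 kJ/s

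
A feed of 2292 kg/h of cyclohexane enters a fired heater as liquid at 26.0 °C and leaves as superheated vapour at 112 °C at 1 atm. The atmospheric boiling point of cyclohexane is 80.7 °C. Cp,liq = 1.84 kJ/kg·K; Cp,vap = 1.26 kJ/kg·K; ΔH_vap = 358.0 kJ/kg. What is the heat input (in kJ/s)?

liquid 26.0→80.7 °C: 100.65 kJ/kg
vaporisation at 80.7 °C: 358 kJ/kg
vapour 80.7→112 °C: 39.438 kJ/kg
Δh = 100.65 + 358 + 39.438 = 498.09 kJ/kg
Q = ṁ·Δh = 2292 kg/h × 498.09 kJ/kg = 1.1416e+06 kJ/h
|Q| = 317.11 kW

Q = 317 kJ/s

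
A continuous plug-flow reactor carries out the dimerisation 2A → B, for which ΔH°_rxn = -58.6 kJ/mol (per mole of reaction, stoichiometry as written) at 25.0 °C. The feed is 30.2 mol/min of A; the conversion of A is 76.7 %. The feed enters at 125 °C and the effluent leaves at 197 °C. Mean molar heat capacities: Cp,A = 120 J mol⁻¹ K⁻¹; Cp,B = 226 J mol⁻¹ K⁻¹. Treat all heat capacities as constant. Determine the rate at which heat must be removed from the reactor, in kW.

Q_out = 7.43 kW

Extent of reaction ξ = 0.767 × 30.2 / 2 = 11.582 mol/min
Reaction term: ξ·ΔH°_rxn = 11.582 × -58.6 = -678.69 kJ/min
Sensible, feed 125→25 °C: -362.4 kJ/min
Outlet flows (mol/min): A 7.0366, B 11.582
Sensible, products 25→197 °C: 595.44 kJ/min
Q = ΔH = -445.65 kJ/min = -7.4275 kW
Heat removed = 7.4275 kW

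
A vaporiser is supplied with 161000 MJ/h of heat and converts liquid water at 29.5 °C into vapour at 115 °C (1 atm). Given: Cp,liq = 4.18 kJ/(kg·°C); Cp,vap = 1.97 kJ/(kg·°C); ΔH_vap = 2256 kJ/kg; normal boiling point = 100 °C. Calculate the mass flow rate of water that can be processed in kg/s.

Δh = 4.18×(100−29.5) + 2256 + 1.97×(115−100) = 2580.2 kJ/kg
Q = 161000 MJ/h = 44722 kJ/s = 44722 kJ/s
ṁ = Q/Δh = 44722 / 2580.2 = 17.333 kg/s

ṁ = 17.3 kg/s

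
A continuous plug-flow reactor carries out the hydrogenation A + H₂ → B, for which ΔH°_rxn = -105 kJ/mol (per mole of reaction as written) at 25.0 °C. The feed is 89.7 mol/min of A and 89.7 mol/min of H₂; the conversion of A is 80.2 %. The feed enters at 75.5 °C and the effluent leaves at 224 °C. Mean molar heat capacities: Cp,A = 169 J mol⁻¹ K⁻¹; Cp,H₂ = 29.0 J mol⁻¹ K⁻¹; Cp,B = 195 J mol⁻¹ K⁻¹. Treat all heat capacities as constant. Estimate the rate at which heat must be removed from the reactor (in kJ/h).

Q_out = 298000 kJ/h

Extent of reaction ξ = 0.802 × 89.7 = 71.939 mol/min
Reaction term: ξ·ΔH°_rxn = 71.939 × -105 = -7553.6 kJ/min
Sensible, feed 75.5→25 °C: -896.91 kJ/min
Outlet flows (mol/min): A 17.761, H₂ 17.761, B 71.939
Sensible, products 25→224 °C: 3491.4 kJ/min
Q = ΔH = -4959.1 kJ/min = -82.652 kW
Heat removed = 297550 kJ/h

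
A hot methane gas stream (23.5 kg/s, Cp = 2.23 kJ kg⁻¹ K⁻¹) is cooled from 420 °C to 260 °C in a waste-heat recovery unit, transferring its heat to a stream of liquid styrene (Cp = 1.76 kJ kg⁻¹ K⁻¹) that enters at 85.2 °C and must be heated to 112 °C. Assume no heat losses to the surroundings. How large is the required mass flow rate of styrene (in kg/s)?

Heat released by hot stream: Q = 23.5 × 2.23 × (420 − 260) = 8384.8 kJ/s
Energy balance on cold side (adiabatic exchanger): Q = ṁ_c·Cp_c·(T_c,out − T_c,in)
ṁ_c = 8384.8 / [1.76 × (112 − 85.2)] = 177.76 kg/s

ṁ_c = 178 kg/s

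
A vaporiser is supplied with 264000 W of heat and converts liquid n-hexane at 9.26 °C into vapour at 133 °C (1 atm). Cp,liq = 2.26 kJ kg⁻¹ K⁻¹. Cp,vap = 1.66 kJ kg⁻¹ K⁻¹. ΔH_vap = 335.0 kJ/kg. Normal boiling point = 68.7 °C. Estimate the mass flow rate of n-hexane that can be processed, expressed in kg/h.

ṁ = 1650 kg/h

Δh = 2.26×(68.7−9.26) + 335.0 + 1.66×(133−68.7) = 576.07 kJ/kg
Q = 264000 W = 264 kJ/s = 950400 kJ/h
ṁ = Q/Δh = 950400 / 576.07 = 1649.8 kg/h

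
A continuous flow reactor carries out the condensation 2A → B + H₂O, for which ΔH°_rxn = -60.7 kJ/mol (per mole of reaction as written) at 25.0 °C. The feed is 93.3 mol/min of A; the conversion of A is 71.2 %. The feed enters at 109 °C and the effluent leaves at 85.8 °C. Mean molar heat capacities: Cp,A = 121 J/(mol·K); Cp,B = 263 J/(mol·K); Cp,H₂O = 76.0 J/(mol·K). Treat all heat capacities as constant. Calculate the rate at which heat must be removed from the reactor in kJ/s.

Extent of reaction ξ = 0.712 × 93.3 / 2 = 33.215 mol/min
Reaction term: ξ·ΔH°_rxn = 33.215 × -60.7 = -2016.1 kJ/min
Sensible, feed 109→25 °C: -948.3 kJ/min
Outlet flows (mol/min): A 26.87, B 33.215, H₂O 33.215
Sensible, products 25→85.8 °C: 882.28 kJ/min
Q = ΔH = -2082.2 kJ/min = -34.703 kW
Heat removed = 34.703 kJ/s

Q_out = 34.7 kJ/s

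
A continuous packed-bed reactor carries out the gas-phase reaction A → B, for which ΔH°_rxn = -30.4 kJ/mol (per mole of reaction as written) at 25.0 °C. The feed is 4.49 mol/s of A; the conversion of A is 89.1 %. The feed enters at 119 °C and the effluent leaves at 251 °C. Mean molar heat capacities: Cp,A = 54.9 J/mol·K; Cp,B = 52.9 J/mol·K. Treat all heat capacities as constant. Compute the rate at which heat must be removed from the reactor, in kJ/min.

Extent of reaction ξ = 0.891 × 4.49 = 4.0006 mol/s
Reaction term: ξ·ΔH°_rxn = 4.0006 × -30.4 = -121.62 kJ/s
Sensible, feed 119→25 °C: -23.171 kJ/s
Outlet flows (mol/s): A 0.48941, B 4.0006
Sensible, products 25→251 °C: 53.901 kJ/s
Q = ΔH = -90.888 kJ/s = -90.888 kW
Heat removed = 5453.3 kJ/min

Q_out = 5450 kJ/min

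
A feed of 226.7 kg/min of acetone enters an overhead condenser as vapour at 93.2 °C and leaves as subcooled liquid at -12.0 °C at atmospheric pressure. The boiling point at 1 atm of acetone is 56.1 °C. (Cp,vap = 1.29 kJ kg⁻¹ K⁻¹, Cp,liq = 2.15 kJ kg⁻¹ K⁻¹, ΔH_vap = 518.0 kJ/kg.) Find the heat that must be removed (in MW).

Q_c = 2.69 MW

vapour 93.2→56.1 °C: -47.859 kJ/kg
condensation at 56.1 °C: -518 kJ/kg
liquid 56.1→-12.0 °C: -146.41 kJ/kg
Δh = -47.859 + -518 + -146.41 = -712.27 kJ/kg
Q = ṁ·Δh = 226.7 kg/min × -712.27 kJ/kg = -161470 kJ/min
|Q| = 2691.2 kW = 2.6912 MW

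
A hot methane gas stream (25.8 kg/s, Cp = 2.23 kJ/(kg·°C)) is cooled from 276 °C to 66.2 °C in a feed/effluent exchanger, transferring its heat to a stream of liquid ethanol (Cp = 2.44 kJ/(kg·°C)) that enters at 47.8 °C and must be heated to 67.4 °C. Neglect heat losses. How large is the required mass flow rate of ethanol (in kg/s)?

Heat released by hot stream: Q = 25.8 × 2.23 × (276 − 66.2) = 12071 kJ/s
Energy balance on cold side (adiabatic exchanger): Q = ṁ_c·Cp_c·(T_c,out − T_c,in)
ṁ_c = 12071 / [2.44 × (67.4 − 47.8)] = 252.4 kg/s

ṁ_c = 252 kg/s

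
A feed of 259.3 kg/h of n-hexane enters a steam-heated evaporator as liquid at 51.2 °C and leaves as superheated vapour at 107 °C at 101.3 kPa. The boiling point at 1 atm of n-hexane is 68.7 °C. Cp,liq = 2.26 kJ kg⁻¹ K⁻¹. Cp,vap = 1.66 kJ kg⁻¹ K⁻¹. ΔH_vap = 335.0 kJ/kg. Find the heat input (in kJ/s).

liquid 51.2→68.7 °C: 39.55 kJ/kg
vaporisation at 68.7 °C: 335 kJ/kg
vapour 68.7→107 °C: 63.578 kJ/kg
Δh = 39.55 + 335 + 63.578 = 438.13 kJ/kg
Q = ṁ·Δh = 259.3 kg/h × 438.13 kJ/kg = 113610 kJ/h
|Q| = 31.557 kW

Q = 31.6 kJ/s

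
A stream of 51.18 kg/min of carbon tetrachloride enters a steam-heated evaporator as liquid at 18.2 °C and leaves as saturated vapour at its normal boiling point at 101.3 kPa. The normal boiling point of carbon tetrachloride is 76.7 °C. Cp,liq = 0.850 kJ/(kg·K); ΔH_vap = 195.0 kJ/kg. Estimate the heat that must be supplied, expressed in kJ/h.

Q = 752000 kJ/h

liquid 18.2→76.7 °C: 49.725 kJ/kg
vaporisation at 76.7 °C: 195 kJ/kg
Δh = 49.725 + 195 = 244.72 kJ/kg
Q = ṁ·Δh = 51.18 kg/min × 244.72 kJ/kg = 12525 kJ/min
|Q| = 208.75 kW = 751500 kJ/h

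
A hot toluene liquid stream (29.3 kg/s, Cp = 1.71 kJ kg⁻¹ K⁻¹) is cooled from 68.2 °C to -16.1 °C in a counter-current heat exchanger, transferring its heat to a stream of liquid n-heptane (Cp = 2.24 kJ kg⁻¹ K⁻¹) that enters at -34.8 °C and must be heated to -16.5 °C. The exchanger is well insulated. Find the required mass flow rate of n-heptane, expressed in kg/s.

ṁ_c = 103 kg/s

Heat released by hot stream: Q = 29.3 × 1.71 × (68.2 − -16.1) = 4223.7 kJ/s
Energy balance on cold side (adiabatic exchanger): Q = ṁ_c·Cp_c·(T_c,out − T_c,in)
ṁ_c = 4223.7 / [2.24 × (-16.5 − -34.8)] = 103.04 kg/s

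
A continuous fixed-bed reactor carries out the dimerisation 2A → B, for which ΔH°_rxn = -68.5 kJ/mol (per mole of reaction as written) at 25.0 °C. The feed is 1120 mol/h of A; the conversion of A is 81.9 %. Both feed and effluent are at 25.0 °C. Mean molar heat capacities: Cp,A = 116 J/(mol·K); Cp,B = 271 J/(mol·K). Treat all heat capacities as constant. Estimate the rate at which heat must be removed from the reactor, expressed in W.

Extent of reaction ξ = 0.819 × 1120 / 2 = 458.64 mol/h
Reaction term: ξ·ΔH°_rxn = 458.64 × -68.5 = -31417 kJ/h
Q = ΔH = -31417 kJ/h = -8.7269 kW
Heat removed = 8726.9 W

Q_out = 8730 W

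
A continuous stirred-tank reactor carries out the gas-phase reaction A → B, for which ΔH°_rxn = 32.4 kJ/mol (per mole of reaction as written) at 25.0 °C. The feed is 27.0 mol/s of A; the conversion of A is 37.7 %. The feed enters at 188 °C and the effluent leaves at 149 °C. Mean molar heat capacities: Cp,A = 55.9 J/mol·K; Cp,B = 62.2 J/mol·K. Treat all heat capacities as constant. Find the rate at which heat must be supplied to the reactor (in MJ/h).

Q_in = 1000 MJ/h

Extent of reaction ξ = 0.377 × 27.0 = 10.179 mol/s
Reaction term: ξ·ΔH°_rxn = 10.179 × 32.4 = 329.8 kJ/s
Sensible, feed 188→25 °C: -246.02 kJ/s
Outlet flows (mol/s): A 16.821, B 10.179
Sensible, products 25→149 °C: 195.11 kJ/s
Q = ΔH = 278.89 kJ/s = 278.89 kW
Heat supplied = 1004 MJ/h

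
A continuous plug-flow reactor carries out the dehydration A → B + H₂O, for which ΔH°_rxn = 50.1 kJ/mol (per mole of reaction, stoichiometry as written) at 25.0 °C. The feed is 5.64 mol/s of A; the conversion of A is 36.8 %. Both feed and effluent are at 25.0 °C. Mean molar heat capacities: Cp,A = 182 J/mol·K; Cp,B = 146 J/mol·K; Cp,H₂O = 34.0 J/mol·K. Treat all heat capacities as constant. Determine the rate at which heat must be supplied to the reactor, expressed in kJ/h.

Q_in = 374000 kJ/h

Extent of reaction ξ = 0.368 × 5.64 = 2.0755 mol/s
Reaction term: ξ·ΔH°_rxn = 2.0755 × 50.1 = 103.98 kJ/s
Q = ΔH = 103.98 kJ/s = 103.98 kW
Heat supplied = 374340 kJ/h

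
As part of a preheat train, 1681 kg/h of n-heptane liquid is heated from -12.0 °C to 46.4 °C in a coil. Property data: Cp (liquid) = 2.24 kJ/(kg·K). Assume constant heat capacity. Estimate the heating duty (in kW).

Q = 61.1 kW

Q = ṁ·Cp·ΔT = 1681 × 2.24 × (46.4 − -12.0) = 219900 kJ/h
Converting: 219900 / 3600 s = 61.084 kW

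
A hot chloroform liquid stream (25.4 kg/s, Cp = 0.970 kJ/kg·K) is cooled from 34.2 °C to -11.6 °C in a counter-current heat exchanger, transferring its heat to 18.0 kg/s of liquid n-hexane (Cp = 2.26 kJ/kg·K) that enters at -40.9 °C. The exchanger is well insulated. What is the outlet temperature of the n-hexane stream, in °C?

T_c,out = -13.2 °C

Heat released by hot stream: Q = 25.4 × 0.970 × (34.2 − -11.6) = 1128.4 kJ/s
Energy balance on cold side (adiabatic exchanger): Q = ṁ_c·Cp_c·(T_c,out − T_c,in)
T_c,out = -40.9 + 1128.4/(18.0 × 2.26) = -13.161 °C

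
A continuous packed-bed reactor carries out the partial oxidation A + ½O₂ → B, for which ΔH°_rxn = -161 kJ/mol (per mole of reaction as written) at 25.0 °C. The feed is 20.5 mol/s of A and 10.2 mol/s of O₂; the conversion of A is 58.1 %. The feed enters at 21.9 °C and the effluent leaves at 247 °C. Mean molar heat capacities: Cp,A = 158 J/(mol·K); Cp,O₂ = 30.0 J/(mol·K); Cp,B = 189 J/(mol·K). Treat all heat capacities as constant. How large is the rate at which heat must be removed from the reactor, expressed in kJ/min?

Extent of reaction ξ = 0.581 × 20.5 = 11.91 mol/s
Reaction term: ξ·ΔH°_rxn = 11.91 × -161 = -1917.6 kJ/s
Sensible, feed 21.9→25 °C: 10.99 kJ/s
Outlet flows (mol/s): A 8.5895, O₂ 4.2447, B 11.91
Sensible, products 25→247 °C: 829.3 kJ/s
Q = ΔH = -1077.3 kJ/s = -1077.3 kW
Heat removed = 64638 kJ/min

Q_out = 64600 kJ/min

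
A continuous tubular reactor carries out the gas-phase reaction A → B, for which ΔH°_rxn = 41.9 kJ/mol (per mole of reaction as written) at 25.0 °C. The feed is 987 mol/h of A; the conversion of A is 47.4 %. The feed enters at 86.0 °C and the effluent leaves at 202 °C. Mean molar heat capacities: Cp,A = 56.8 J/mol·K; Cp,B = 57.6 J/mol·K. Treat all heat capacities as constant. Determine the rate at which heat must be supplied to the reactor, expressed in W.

Q_in = 7270 W

Extent of reaction ξ = 0.474 × 987 = 467.84 mol/h
Reaction term: ξ·ΔH°_rxn = 467.84 × 41.9 = 19602 kJ/h
Sensible, feed 86.0→25 °C: -3419.8 kJ/h
Outlet flows (mol/h): A 519.16, B 467.84
Sensible, products 25→202 °C: 9989.1 kJ/h
Q = ΔH = 26172 kJ/h = 7.2699 kW
Heat supplied = 7269.9 W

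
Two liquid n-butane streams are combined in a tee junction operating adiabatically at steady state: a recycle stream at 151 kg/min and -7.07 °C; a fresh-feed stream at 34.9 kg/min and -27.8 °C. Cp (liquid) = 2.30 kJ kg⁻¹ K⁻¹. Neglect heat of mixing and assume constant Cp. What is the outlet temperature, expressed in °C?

T_out = -11.0 °C

Adiabatic, steady state ⇒ Σ ṁᵢCp,ᵢ(T_out − Tᵢ) = 0
T_out = Σ ṁᵢCp,ᵢTᵢ / Σ ṁᵢCp,ᵢ
      = -4686.9 / 427.57 = -10.962 °C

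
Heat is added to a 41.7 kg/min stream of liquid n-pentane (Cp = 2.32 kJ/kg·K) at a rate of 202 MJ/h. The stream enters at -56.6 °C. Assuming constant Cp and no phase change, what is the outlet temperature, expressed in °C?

Q = 202 MJ/h = 3366.7 kJ/min
ΔT = Q/(ṁ·Cp) = 3366.7/(41.7×2.32) = 34.8 K
T_out = -56.6 + 34.8 = -21.8 °C

T_out = -21.8 °C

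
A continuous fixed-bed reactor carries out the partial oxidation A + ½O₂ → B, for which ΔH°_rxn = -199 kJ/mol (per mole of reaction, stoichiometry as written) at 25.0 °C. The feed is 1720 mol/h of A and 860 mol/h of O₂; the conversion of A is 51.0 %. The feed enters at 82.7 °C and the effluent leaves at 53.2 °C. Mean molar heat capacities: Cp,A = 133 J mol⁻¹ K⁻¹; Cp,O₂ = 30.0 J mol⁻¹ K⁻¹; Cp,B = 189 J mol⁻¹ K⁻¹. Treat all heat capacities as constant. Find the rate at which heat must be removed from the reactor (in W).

Q_out = 50300 W

Extent of reaction ξ = 0.510 × 1720 = 877.2 mol/h
Reaction term: ξ·ΔH°_rxn = 877.2 × -199 = -174560 kJ/h
Sensible, feed 82.7→25 °C: -14688 kJ/h
Outlet flows (mol/h): A 842.8, O₂ 421.4, B 877.2
Sensible, products 25→53.2 °C: 8192.8 kJ/h
Q = ΔH = -181060 kJ/h = -50.294 kW
Heat removed = 50294 W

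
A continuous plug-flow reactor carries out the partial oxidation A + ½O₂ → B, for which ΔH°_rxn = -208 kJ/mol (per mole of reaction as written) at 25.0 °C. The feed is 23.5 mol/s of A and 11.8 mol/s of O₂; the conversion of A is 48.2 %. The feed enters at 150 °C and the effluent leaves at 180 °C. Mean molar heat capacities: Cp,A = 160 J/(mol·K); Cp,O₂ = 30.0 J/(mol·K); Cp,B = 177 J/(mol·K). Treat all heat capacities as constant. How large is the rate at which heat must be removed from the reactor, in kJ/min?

Q_out = 134000 kJ/min

Extent of reaction ξ = 0.482 × 23.5 = 11.327 mol/s
Reaction term: ξ·ΔH°_rxn = 11.327 × -208 = -2356 kJ/s
Sensible, feed 150→25 °C: -514.25 kJ/s
Outlet flows (mol/s): A 12.173, O₂ 6.1365, B 11.327
Sensible, products 25→180 °C: 641.18 kJ/s
Q = ΔH = -2229.1 kJ/s = -2229.1 kW
Heat removed = 133750 kJ/min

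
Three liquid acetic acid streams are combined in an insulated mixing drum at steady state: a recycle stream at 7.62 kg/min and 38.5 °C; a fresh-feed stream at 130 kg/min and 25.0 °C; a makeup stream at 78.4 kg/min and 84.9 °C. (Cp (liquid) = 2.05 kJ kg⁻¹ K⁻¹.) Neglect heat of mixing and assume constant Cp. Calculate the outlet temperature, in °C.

T_out = 47.2 °C

No heat crosses the boundary, so H_out = H_in.
Σ ṁᵢCp,ᵢTᵢ = 7.62×2.05×38.5 + 130×2.05×25.0 + 78.4×2.05×84.9 = 20909
Σ ṁᵢCp,ᵢ = 7.62×2.05 + 130×2.05 + 78.4×2.05 = 442.84
T_out = 20909 / 442.84 = 47.216 °C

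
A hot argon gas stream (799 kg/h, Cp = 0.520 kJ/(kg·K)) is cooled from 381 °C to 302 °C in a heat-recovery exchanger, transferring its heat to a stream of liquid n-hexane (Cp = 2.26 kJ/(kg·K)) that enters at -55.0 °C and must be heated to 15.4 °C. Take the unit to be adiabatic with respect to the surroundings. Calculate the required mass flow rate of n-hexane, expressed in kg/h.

Heat released by hot stream: Q = 799 × 0.520 × (381 − 302) = 32823 kJ/h
Energy balance on cold side (adiabatic exchanger): Q = ṁ_c·Cp_c·(T_c,out − T_c,in)
ṁ_c = 32823 / [2.26 × (15.4 − -55.0)] = 206.3 kg/h

ṁ_c = 206 kg/h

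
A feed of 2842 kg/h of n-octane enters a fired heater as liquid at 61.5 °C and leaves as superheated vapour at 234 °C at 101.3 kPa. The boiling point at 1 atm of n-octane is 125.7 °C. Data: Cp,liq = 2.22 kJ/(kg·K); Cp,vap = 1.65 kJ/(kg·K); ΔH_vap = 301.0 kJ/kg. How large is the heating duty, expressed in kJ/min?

Q = 29500 kJ/min

liquid 61.5→125.7 °C: 142.52 kJ/kg
vaporisation at 125.7 °C: 301 kJ/kg
vapour 125.7→234 °C: 178.69 kJ/kg
Δh = 142.52 + 301 + 178.69 = 622.22 kJ/kg
Q = ṁ·Δh = 2842 kg/h × 622.22 kJ/kg = 1.7683e+06 kJ/h
|Q| = 491.21 kW = 29472 kJ/min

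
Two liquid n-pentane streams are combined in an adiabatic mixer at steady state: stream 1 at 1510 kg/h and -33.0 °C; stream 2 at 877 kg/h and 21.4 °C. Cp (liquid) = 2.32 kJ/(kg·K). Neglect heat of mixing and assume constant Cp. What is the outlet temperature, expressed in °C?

Energy balance with Q = 0: Σ ṁᵢCp,ᵢ(T_out − Tᵢ) = 0
Σ ṁᵢCp,ᵢTᵢ = 1510×2.32×-33.0 + 877×2.32×21.4 = -72064
Σ ṁᵢCp,ᵢ = 1510×2.32 + 877×2.32 = 5537.8
T_out = -72064 / 5537.8 = -13.013 °C

T_out = -13.0 °C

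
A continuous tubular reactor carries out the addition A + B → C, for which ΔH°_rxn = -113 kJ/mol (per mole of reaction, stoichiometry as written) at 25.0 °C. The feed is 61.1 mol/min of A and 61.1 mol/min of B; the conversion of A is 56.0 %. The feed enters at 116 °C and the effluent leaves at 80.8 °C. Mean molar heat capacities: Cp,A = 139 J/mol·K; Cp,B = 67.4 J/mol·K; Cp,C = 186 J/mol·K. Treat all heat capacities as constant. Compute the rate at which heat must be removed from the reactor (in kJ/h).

Q_out = 261000 kJ/h

Extent of reaction ξ = 0.560 × 61.1 = 34.216 mol/min
Reaction term: ξ·ΔH°_rxn = 34.216 × -113 = -3866.4 kJ/min
Sensible, feed 116→25 °C: -1147.6 kJ/min
Outlet flows (mol/min): A 26.884, B 26.884, C 34.216
Sensible, products 25→80.8 °C: 664.75 kJ/min
Q = ΔH = -4349.3 kJ/min = -72.488 kW
Heat removed = 260960 kJ/h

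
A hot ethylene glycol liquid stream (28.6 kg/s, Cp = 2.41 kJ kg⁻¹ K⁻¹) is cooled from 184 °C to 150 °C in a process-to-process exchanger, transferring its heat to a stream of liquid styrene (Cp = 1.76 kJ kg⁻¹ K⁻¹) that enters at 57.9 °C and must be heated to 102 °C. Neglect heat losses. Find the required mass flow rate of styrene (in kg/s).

ṁ_c = 30.2 kg/s

Heat released by hot stream: Q = 28.6 × 2.41 × (184 − 150) = 2343.5 kJ/s
Energy balance on cold side (adiabatic exchanger): Q = ṁ_c·Cp_c·(T_c,out − T_c,in)
ṁ_c = 2343.5 / [1.76 × (102 − 57.9)] = 30.193 kg/s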